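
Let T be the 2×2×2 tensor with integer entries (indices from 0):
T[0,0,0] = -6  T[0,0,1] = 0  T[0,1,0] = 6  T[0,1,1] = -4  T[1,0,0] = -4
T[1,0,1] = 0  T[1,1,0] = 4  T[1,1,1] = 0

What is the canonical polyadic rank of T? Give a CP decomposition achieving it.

rank(T) = 2

Lower bound: the mode-3 unfolding of T (rows indexed by k, columns by (i,j) = (0,0), (0,1), (1,0), (1,1)) is [[-6, 6, -4, 4], [0, -4, 0, 0]].
There the 2×2 minor on rows k ∈ {0, 1}, columns (i,j) ∈ {(0,0), (0,1)} is det [[-6, 6], [0, -4]] = 24 ≠ 0, so this unfolding has rank ≥ 2; CP rank is at least every unfolding rank, so rank(T) ≥ 2. (Unfolding ranks only ever bound the CP rank from below — rank(T) can be strictly larger than all of them — so the matching upper bound has to come from an explicit 2-term decomposition.)
Upper bound — finding two terms. Write S_k = T[:,:,k] for the frontal slices: S₀ = [[-6, 6], [-4, 4]], S₁ = [[0, -4], [0, 0]].
If T = a₁ ⊗ b₁ ⊗ c₁ + a₂ ⊗ b₂ ⊗ c₂ then each S_k = c₁[k]·a₁b₁ᵀ + c₂[k]·a₂b₂ᵀ. S₀ and S₁ are linearly independent, so a₁b₁ᵀ and a₂b₂ᵀ must span the same plane of matrices: they are the rank-1 matrices of the form x·S₀ + y·S₁.
det(x·S₀ + y·S₁) is −16·xy = (-16)·(y)(x), vanishing at (x:y) = (1:0) and (0:1).
M₁ = S₀ = [[-6, 6], [-4, 4]] = (-2)·[3, 2][1, -1]ᵀ and M₂ = S₁ = [[0, -4], [0, 0]] = (-4)·[1, 0][0, 1]ᵀ, so take a₁ = [3, 2], b₁ = [1, -1], a₂ = [1, 0], b₂ = [0, 1].
Each slice is an integer combination of E₁ = a₁b₁ᵀ and E₂ = a₂b₂ᵀ: S₀ = −2·E₁, S₁ = −4·E₂; reading off coefficients, c₁ = [-2, 0] and c₂ = [0, -4].
Hence T = [3, 2] ⊗ [1, -1] ⊗ [-2, 0] + [1, 0] ⊗ [0, 1] ⊗ [0, -4], so rank(T) ≤ 2.
These bounds meet, so rank(T) = 2.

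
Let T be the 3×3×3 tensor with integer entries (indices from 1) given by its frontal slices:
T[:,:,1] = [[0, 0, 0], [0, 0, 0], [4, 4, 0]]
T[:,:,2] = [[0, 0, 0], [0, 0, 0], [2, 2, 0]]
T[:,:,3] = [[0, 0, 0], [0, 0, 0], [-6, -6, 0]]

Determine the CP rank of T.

1

Lower bound: T ≠ 0 (e.g. T[3,1,1] = 4), so rank(T) ≥ 1.
Upper bound: the mode-1 fibre T[:,1,1] = [0, 0, 4] gives a = [0, 0, 1] (primitive direction); the mode-2 fibre T[3,:,1] = [4, 4, 0] gives b = [1, 1, 0]; then c[k] = T[3,1,k] / (a[3]·b[1]) = [4, 2, -6] / 1 = [4, 2, -6].
Expanding [0, 0, 1] ⊗ [1, 1, 0] ⊗ [4, 2, -6] reproduces all 27 entries of T, so T = [0, 0, 1] ⊗ [1, 1, 0] ⊗ [4, 2, -6] and rank(T) ≤ 1.
These bounds meet, so rank(T) = 1.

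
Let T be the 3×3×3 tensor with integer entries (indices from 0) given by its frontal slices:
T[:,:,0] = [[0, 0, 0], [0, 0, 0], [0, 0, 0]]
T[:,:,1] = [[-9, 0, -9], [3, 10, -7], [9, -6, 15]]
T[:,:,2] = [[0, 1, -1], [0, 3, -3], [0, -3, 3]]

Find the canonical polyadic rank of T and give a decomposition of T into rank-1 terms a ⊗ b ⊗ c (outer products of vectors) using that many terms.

rank(T) = 2

Lower bound: in the mode-1 unfolding of T (rows indexed by i, columns by (j,k)) the 2×2 minor on rows i ∈ {0, 1}, columns (j,k) ∈ {(0,1), (1,1)} is det [[-9, 0], [3, 10]] = -90 ≠ 0, so that unfolding has rank ≥ 2 and hence rank(T) ≥ 2 (CP rank is at least every unfolding rank, though it can be larger).
Upper bound: with S_k = T[:,:,k], the two rank-1 terms a₁b₁ᵀ, a₂b₂ᵀ are the rank-1 members of the pencil x·S₁ + y·S₂.
The 2×2 minor of x·S₁ + y·S₂ on rows {0,1}, columns {0,1} is −90·x² − 30·xy = (-30)·(3·x + y)(x), vanishing at (x:y) = (1:-3) and (0:1).
M₁ = S₁ − 3·S₂ = [[-9, -3, -6], [3, 1, 2], [9, 3, 6]] = −[3, -1, -3][3, 1, 2]ᵀ and M₂ = S₂ = [[0, 1, -1], [0, 3, -3], [0, -3, 3]] = [1, 3, -3][0, 1, -1]ᵀ, so take a₁ = [3, -1, -3], b₁ = [3, 1, 2], a₂ = [1, 3, -3], b₂ = [0, 1, -1].
Each slice is an integer combination of E₁ = a₁b₁ᵀ and E₂ = a₂b₂ᵀ: S₀ = 0, S₁ = −E₁ + 3·E₂, S₂ = E₂; reading off coefficients, c₁ = [0, -1, 0] and c₂ = [0, 3, 1].
Hence T = [3, -1, -3] ⊗ [3, 1, 2] ⊗ [0, -1, 0] + [1, 3, -3] ⊗ [0, 1, -1] ⊗ [0, 3, 1], so rank(T) ≤ 2.
These bounds meet, so rank(T) = 2.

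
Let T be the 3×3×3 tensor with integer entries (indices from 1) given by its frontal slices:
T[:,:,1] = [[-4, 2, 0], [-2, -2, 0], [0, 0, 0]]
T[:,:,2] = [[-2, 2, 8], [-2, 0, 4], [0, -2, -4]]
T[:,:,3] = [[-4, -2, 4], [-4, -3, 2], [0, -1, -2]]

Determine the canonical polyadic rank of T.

Lower bound: in the mode-1 unfolding of T (rows indexed by i, columns by (j,k)) the 3×3 minor on rows i ∈ {1, 2, 3}, columns (j,k) ∈ {(1,1), (1,2), (2,2)} is det [[-4, -2, 2], [-2, -2, 0], [0, 0, -2]] = -8 ≠ 0, so that unfolding has rank ≥ 3 and hence rank(T) ≥ 3 (CP rank is at least every unfolding rank, though it can be larger).
Upper bound: T is a sum of 3 rank-1 terms, T = [1, 0, 0] (x) [1, -2, 0] (x) [-2, 0, 0] + [1, 1, 0] (x) [1, 1, 0] (x) [-2, -2, -4] + [2, 1, -1] (x) [0, 1, 2] (x) [0, 2, 1] (written with every a and b primitive with positive leading entry and the scale carried by c; CP decompositions are not unique, and this one is verified by expanding entrywise), so rank(T) ≤ 3.
These bounds meet, so rank(T) = 3.

3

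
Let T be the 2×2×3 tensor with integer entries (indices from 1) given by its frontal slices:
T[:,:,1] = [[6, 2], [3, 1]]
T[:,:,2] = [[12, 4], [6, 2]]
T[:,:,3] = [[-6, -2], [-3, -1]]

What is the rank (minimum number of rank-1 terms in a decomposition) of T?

Lower bound: T ≠ 0 (e.g. T[1,1,1] = 6), so rank(T) ≥ 1.
Upper bound: if T = a ⊗ b ⊗ c then every fibre of T is a multiple of the corresponding factor, so read the factors off the fibres through the nonzero entry T[1,1,1] = 6.
The mode-1 fibre T[:,1,1] = [6, 3] gives a = [2, 1] (primitive direction); the mode-2 fibre T[1,:,1] = [6, 2] gives b = [3, 1]; then c[k] = T[1,1,k] / (a[1]·b[1]) = [6, 12, -6] / 6 = [1, 2, -1].
Expanding [2, 1] ⊗ [3, 1] ⊗ [1, 2, -1] reproduces all 12 entries of T, so T = [2, 1] ⊗ [3, 1] ⊗ [1, 2, -1] and rank(T) ≤ 1.
These bounds meet, so rank(T) = 1.
Check entry T[1,2,2] = 4: (2)·(1)·(2) = 4.

1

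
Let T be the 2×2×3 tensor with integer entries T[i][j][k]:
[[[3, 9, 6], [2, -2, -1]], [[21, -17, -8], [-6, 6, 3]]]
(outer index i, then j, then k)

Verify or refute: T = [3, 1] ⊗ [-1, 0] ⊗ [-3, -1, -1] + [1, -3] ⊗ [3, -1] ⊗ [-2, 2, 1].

Reconstruct entrywise from the claimed factors. For example, T[0,0,0] = 3 and Σₗ aₗ[0]bₗ[0]cₗ[0] = (3)·(-1)·(-3) + (1)·(3)·(-2) = 3; checking all 12 entries, every one matches. The claim holds.

Yes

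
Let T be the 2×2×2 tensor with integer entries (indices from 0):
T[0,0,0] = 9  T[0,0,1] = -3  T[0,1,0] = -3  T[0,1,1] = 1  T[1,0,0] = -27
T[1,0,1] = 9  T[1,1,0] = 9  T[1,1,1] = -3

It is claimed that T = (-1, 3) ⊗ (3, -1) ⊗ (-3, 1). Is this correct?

Reconstruct entrywise from the claimed factors. For example, T[0,0,1] = -3 and Σₗ aₗ[0]bₗ[0]cₗ[1] = (-1)·(3)·(1) = -3; checking all 8 entries, every one matches. The claim holds.

Yes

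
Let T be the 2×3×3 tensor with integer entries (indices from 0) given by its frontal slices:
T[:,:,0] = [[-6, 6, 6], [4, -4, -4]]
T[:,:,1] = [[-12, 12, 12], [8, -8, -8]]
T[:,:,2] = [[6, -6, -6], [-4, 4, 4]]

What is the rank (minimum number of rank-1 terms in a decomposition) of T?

Lower bound: T ≠ 0 (e.g. T[0,0,0] = -6), so rank(T) ≥ 1.
Upper bound: if T = a (x) b (x) c then every fibre of T is a multiple of the corresponding factor, so read the factors off the fibres through the nonzero entry T[0,0,0] = -6.
The mode-1 fibre T[:,0,0] = [-6, 4] gives a = (3, -2) (primitive direction); the mode-2 fibre T[0,:,0] = [-6, 6, 6] gives b = (1, -1, -1); then c[k] = T[0,0,k] / (a[0]·b[0]) = [-6, -12, 6] / 3 = (-2, -4, 2).
Expanding (3, -2) (x) (1, -1, -1) (x) (-2, -4, 2) reproduces all 18 entries of T, so T = (3, -2) (x) (1, -1, -1) (x) (-2, -4, 2) and rank(T) ≤ 1.
These bounds meet, so rank(T) = 1.

1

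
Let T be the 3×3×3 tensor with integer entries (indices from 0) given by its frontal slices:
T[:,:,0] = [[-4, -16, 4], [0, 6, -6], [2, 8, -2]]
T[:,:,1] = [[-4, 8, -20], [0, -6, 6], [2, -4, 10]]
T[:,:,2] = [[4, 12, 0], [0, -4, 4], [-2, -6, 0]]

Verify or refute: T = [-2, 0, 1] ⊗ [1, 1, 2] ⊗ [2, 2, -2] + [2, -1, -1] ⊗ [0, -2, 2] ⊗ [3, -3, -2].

Yes

Reconstruct entrywise from the claimed factors. For example, T[1,1,1] = -6 and Σₗ aₗ[1]bₗ[1]cₗ[1] = (0)·(1)·(2) + (-1)·(-2)·(-3) = -6; checking all 27 entries, every one matches. The claim holds.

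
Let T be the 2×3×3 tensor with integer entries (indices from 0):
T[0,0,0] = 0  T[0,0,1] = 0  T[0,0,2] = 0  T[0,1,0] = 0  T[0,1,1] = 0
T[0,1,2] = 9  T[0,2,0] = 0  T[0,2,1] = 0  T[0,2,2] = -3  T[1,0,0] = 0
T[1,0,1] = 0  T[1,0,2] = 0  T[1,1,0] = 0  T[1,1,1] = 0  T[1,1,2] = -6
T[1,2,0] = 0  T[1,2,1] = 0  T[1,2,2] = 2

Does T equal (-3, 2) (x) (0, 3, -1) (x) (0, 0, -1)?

Reconstruct entrywise from the claimed factors. For example, T[1,2,1] = 0 and Σₗ aₗ[1]bₗ[2]cₗ[1] = (2)·(-1)·(0) = 0; checking all 18 entries, every one matches. The claim holds.

Yes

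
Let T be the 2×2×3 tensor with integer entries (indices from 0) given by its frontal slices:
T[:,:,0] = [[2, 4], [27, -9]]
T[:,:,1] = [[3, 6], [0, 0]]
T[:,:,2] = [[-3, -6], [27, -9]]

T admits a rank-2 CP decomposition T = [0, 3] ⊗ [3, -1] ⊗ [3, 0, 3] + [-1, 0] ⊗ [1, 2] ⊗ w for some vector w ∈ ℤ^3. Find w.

w = [-2, -3, 3]

Subtract the known terms from T to get the rank-1 residual R = [-1, 0] ⊗ [1, 2] ⊗ w, so R[i,j,k] = a[i]·b[j]·w[k]. Pick indices with nonzero a[0]·b[0] = (-1)·(1) = -1. Only the fibre through (0,0,·) is needed: R[0,0,:] = T[0,0,:] − Σₗ aₗ[0]bₗ[0]cₗ = [2, 3, -3] − (0)·(3)·[3, 0, 3] = [2, 3, -3]. Then w[k] = R[0,0,k] / -1 for each k, giving w = [2, 3, -3] / -1 = [-2, -3, 3].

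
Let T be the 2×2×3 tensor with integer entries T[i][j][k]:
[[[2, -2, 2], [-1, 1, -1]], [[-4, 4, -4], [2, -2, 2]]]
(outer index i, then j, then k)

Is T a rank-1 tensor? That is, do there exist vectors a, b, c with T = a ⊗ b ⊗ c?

Yes

If T = a ⊗ b ⊗ c then every fibre of T is a multiple of the corresponding factor, so read the factors off the fibres through the nonzero entry T[0,0,0] = 2.
The mode-1 fibre T[:,0,0] = [2, -4] gives a = [1, -2] (primitive direction); the mode-2 fibre T[0,:,0] = [2, -1] gives b = [2, -1]; then c[k] = T[0,0,k] / (a[0]·b[0]) = [2, -2, 2] / 2 = [1, -1, 1].
Expanding [1, -2] ⊗ [2, -1] ⊗ [1, -1, 1] reproduces all 12 entries of T, so T = [1, -2] ⊗ [2, -1] ⊗ [1, -1, 1] and rank(T) ≤ 1.
Equivalently every frontal slice T[:,:,k] is c[k] times the rank-1 matrix [1, -2] ⊗ [2, -1]. So T has rank 1 (it is nonzero).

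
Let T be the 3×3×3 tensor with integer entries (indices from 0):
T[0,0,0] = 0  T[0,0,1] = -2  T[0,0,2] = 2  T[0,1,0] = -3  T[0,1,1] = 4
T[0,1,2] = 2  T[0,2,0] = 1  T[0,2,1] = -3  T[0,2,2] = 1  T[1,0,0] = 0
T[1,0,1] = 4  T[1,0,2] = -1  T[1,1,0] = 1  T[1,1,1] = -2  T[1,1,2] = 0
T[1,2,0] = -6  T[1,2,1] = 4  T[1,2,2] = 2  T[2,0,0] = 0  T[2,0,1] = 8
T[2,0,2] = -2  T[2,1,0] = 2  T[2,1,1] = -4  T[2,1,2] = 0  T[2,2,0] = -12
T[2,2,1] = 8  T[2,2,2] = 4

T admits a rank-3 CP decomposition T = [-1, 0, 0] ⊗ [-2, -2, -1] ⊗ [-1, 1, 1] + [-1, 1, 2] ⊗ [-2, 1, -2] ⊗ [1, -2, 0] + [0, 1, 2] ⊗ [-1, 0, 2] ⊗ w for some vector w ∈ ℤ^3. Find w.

w = [-2, 0, 1]

Subtract the known terms from T to get the rank-1 residual R = [0, 1, 2] ⊗ [-1, 0, 2] ⊗ w, so R[i,j,k] = a[i]·b[j]·w[k]. Pick indices with nonzero a[1]·b[0] = (1)·(-1) = -1. Only the fibre through (1,0,·) is needed: R[1,0,:] = T[1,0,:] − Σₗ aₗ[1]bₗ[0]cₗ = [0, 4, -1] − (0)·(-2)·[-1, 1, 1] − (1)·(-2)·[1, -2, 0] = [2, 0, -1]. Then w[k] = R[1,0,k] / -1 for each k, giving w = [2, 0, -1] / -1 = [-2, 0, 1].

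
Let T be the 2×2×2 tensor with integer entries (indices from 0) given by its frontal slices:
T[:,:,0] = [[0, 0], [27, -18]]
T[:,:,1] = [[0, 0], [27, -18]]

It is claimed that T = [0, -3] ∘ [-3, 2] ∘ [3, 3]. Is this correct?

Reconstruct entrywise from the claimed factors. For example, T[1,1,1] = -18 and Σₗ aₗ[1]bₗ[1]cₗ[1] = (-3)·(2)·(3) = -18; checking all 8 entries, every one matches. The claim holds.

Yes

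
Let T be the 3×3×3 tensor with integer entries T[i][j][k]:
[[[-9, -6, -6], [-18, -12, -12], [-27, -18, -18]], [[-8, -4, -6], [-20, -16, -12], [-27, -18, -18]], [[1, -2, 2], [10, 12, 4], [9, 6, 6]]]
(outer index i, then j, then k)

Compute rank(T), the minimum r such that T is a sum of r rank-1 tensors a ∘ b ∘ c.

2

Lower bound: the mode-3 unfolding of T (rows indexed by k, columns by (i,j) = (0,0), (0,1), (0,2), (1,0), (1,1), (1,2), (2,0), (2,1), (2,2)) is [[-9, -18, -27, -8, -20, -27, 1, 10, 9], [-6, -12, -18, -4, -16, -18, -2, 12, 6], [-6, -12, -18, -6, -12, -18, 2, 4, 6]].
There the 2×2 minor on rows k ∈ {0, 1}, columns (i,j) ∈ {(0,0), (1,0)} is det [[-9, -8], [-6, -4]] = -12 ≠ 0, so this unfolding has rank ≥ 2; CP rank is at least every unfolding rank, so rank(T) ≥ 2. (Flattening ranks never certify an upper bound on CP rank; for that we must actually write T with 2 rank-1 terms.)
Upper bound — finding two terms. Write S_k = T[:,:,k] for the frontal slices: S₀ = [[-9, -18, -27], [-8, -20, -27], [1, 10, 9]], S₁ = [[-6, -12, -18], [-4, -16, -18], [-2, 12, 6]], S₂ = [[-6, -12, -18], [-6, -12, -18], [2, 4, 6]].
If T = a₁ ∘ b₁ ∘ c₁ + a₂ ∘ b₂ ∘ c₂ then each S_k = c₁[k]·a₁b₁ᵀ + c₂[k]·a₂b₂ᵀ. S₀ and S₁ are linearly independent, so a₁b₁ᵀ and a₂b₂ᵀ must span the same plane of matrices: they are the rank-1 matrices of the form x·S₀ + y·S₁.
The 2×2 minor of x·S₀ + y·S₁ on rows {0,1}, columns {0,1} is 36·x² + 96·xy + 48·y² = 12·(x + 2·y)(3·x + 2·y), vanishing at (x:y) = (2:-1) and (2:-3).
M₁ = 2·S₀ − S₁ = [[-12, -24, -36], [-12, -24, -36], [4, 8, 12]] = (-4)·(3, 3, -1)(1, 2, 3)ᵀ and M₂ = 2·S₀ − 3·S₁ = [[0, 0, 0], [-4, 8, 0], [8, -16, 0]] = (-4)·(0, 1, -2)(1, -2, 0)ᵀ, so take a₁ = (3, 3, -1), b₁ = (1, 2, 3), a₂ = (0, 1, -2), b₂ = (1, -2, 0).
Each slice is an integer combination of E₁ = a₁b₁ᵀ and E₂ = a₂b₂ᵀ: S₀ = −3·E₁ + E₂, S₁ = −2·E₁ + 2·E₂, S₂ = −2·E₁; reading off coefficients, c₁ = (-3, -2, -2) and c₂ = (1, 2, 0).
Hence T = (3, 3, -1) ∘ (1, 2, 3) ∘ (-3, -2, -2) + (0, 1, -2) ∘ (1, -2, 0) ∘ (1, 2, 0), so rank(T) ≤ 2.
These bounds meet, so rank(T) = 2.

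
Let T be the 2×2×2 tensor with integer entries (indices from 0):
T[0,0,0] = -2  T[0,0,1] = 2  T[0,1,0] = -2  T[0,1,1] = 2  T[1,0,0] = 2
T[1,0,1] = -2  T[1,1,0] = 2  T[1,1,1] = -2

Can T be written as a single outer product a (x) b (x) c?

Yes

If T = a (x) b (x) c then every fibre of T is a multiple of the corresponding factor, so read the factors off the fibres through the nonzero entry T[0,0,0] = -2.
The mode-1 fibre T[:,0,0] = [-2, 2] gives a = [1, -1] (primitive direction); the mode-2 fibre T[0,:,0] = [-2, -2] gives b = [1, 1]; then c[k] = T[0,0,k] / (a[0]·b[0]) = [-2, 2] / 1 = [-2, 2].
Expanding [1, -1] (x) [1, 1] (x) [-2, 2] reproduces all 8 entries of T, so T = [1, -1] (x) [1, 1] (x) [-2, 2] and rank(T) ≤ 1.
Equivalently every frontal slice T[:,:,k] is c[k] times the rank-1 matrix [1, -1] (x) [1, 1]. So T has rank 1 (it is nonzero).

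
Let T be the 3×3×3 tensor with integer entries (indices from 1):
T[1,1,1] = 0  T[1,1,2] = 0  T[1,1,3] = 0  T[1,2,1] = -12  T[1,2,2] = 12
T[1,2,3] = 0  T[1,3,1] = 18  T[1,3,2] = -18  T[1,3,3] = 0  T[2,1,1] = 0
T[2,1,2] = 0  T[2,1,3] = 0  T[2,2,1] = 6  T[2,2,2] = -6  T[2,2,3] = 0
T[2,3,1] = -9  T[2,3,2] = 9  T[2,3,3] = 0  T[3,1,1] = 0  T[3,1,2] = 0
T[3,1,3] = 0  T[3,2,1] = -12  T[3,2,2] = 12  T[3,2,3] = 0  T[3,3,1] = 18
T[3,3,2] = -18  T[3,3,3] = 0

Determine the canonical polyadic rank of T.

Lower bound: T ≠ 0 (e.g. T[1,2,1] = -12), so rank(T) ≥ 1.
Upper bound: the mode-1 fibre T[:,2,1] = [-12, 6, -12] gives a = (2, -1, 2) (primitive direction); the mode-2 fibre T[1,:,1] = [0, -12, 18] gives b = (0, 2, -3); then c[k] = T[1,2,k] / (a[1]·b[2]) = [-12, 12, 0] / 4 = (-3, 3, 0).
Expanding (2, -1, 2) ⊗ (0, 2, -3) ⊗ (-3, 3, 0) reproduces all 27 entries of T, so T = (2, -1, 2) ⊗ (0, 2, -3) ⊗ (-3, 3, 0) and rank(T) ≤ 1.
These bounds meet, so rank(T) = 1.

1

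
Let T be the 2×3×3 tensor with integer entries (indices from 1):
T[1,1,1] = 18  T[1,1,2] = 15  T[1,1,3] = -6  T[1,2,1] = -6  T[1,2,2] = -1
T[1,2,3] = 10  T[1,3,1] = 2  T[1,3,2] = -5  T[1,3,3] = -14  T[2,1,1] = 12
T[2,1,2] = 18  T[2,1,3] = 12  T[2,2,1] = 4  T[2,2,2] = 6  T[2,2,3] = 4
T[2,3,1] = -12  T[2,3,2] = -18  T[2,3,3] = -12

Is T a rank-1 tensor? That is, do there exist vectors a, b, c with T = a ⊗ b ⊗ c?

The mode-1 unfolding of T (rows indexed by i, columns by (j,k) = (1,1), (1,2), (1,3), (2,1), (2,2), (2,3), (3,1), (3,2), (3,3)) is [[18, 15, -6, -6, -1, 10, 2, -5, -14], [12, 18, 12, 4, 6, 4, -12, -18, -12]].
There the 2×2 minor on rows i ∈ {1, 2}, columns (j,k) ∈ {(1,1), (1,2)} is det [[18, 15], [12, 18]] = 144 ≠ 0, so this unfolding has rank ≥ 2; CP rank is at least every unfolding rank, so rank(T) ≥ 2.
In particular rank(T) ≥ 2 > 1, so T is not rank-1.

No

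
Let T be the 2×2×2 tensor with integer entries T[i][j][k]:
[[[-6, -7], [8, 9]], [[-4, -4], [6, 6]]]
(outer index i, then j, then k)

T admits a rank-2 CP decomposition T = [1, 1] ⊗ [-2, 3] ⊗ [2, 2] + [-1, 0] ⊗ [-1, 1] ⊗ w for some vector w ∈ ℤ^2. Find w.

Subtract the known terms from T to get the rank-1 residual R = [-1, 0] ⊗ [-1, 1] ⊗ w, so R[i,j,k] = a[i]·b[j]·w[k]. Pick indices with nonzero a[0]·b[0] = (-1)·(-1) = 1. Only the fibre through (0,0,·) is needed: R[0,0,:] = T[0,0,:] − Σₗ aₗ[0]bₗ[0]cₗ = [-6, -7] − (1)·(-2)·[2, 2] = [-2, -3]. Then w[k] = R[0,0,k] / 1 for each k, giving w = [-2, -3] / 1 = [-2, -3].

w = [-2, -3]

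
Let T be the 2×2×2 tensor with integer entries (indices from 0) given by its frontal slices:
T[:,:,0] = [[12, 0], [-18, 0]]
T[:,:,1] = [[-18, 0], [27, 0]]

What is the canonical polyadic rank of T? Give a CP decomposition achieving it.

rank(T) = 1

Lower bound: T ≠ 0 (e.g. T[0,0,0] = 12), so rank(T) ≥ 1.
Upper bound: if T = a ∘ b ∘ c then every fibre of T is a multiple of the corresponding factor, so read the factors off the fibres through the nonzero entry T[0,0,0] = 12.
The mode-1 fibre T[:,0,0] = [12, -18] gives a = (2, -3) (primitive direction); the mode-2 fibre T[0,:,0] = [12, 0] gives b = (1, 0); then c[k] = T[0,0,k] / (a[0]·b[0]) = [12, -18] / 2 = (6, -9).
Expanding (2, -3) ∘ (1, 0) ∘ (6, -9) reproduces all 8 entries of T, so T = (2, -3) ∘ (1, 0) ∘ (6, -9) and rank(T) ≤ 1.
These bounds meet, so rank(T) = 1.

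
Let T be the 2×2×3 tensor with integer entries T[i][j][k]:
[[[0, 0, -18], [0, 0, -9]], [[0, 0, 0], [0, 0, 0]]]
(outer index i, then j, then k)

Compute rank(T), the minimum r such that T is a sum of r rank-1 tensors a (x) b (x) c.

Lower bound: T ≠ 0 (e.g. T[0,0,2] = -18), so rank(T) ≥ 1.
Upper bound: if T = a (x) b (x) c then every fibre of T is a multiple of the corresponding factor, so read the factors off the fibres through the nonzero entry T[0,0,2] = -18.
The mode-1 fibre T[:,0,2] = [-18, 0] gives a = [1, 0] (primitive direction); the mode-2 fibre T[0,:,2] = [-18, -9] gives b = [2, 1]; then c[k] = T[0,0,k] / (a[0]·b[0]) = [0, 0, -18] / 2 = [0, 0, -9].
Expanding [1, 0] (x) [2, 1] (x) [0, 0, -9] reproduces all 12 entries of T, so T = [1, 0] (x) [2, 1] (x) [0, 0, -9] and rank(T) ≤ 1.
These bounds meet, so rank(T) = 1.

1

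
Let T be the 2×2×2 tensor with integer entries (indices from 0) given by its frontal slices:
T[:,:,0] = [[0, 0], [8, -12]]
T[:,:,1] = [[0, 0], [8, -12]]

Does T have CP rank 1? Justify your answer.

Yes

If T = a ⊗ b ⊗ c then every fibre of T is a multiple of the corresponding factor, so read the factors off the fibres through the nonzero entry T[1,0,0] = 8.
The mode-1 fibre T[:,0,0] = [0, 8] gives a = [0, 1] (primitive direction); the mode-2 fibre T[1,:,0] = [8, -12] gives b = [2, -3]; then c[k] = T[1,0,k] / (a[1]·b[0]) = [8, 8] / 2 = [4, 4].
Expanding [0, 1] ⊗ [2, -3] ⊗ [4, 4] reproduces all 8 entries of T, so T = [0, 1] ⊗ [2, -3] ⊗ [4, 4] and rank(T) ≤ 1.
Equivalently every frontal slice T[:,:,k] is c[k] times the rank-1 matrix [0, 1] ⊗ [2, -3]. So T has rank 1 (it is nonzero).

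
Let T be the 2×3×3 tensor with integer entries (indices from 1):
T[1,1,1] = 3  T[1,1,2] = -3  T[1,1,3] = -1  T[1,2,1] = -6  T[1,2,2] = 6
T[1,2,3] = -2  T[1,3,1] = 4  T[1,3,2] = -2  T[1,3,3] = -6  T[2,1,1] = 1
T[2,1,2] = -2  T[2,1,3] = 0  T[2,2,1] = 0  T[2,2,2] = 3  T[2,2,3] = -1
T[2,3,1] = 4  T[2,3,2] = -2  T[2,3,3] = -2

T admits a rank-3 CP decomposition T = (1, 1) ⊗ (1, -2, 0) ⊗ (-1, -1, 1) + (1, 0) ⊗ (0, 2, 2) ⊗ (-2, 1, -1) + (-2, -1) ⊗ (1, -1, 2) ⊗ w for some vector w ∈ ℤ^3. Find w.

w = (-2, 1, 1)

Subtract the known terms from T to get the rank-1 residual R = (-2, -1) ⊗ (1, -1, 2) ⊗ w, so R[i,j,k] = a[i]·b[j]·w[k]. Pick indices with nonzero a[1]·b[1] = (-2)·(1) = -2. Only the fibre through (1,1,·) is needed: R[1,1,:] = T[1,1,:] − Σₗ aₗ[1]bₗ[1]cₗ = [3, -3, -1] − (1)·(1)·(-1, -1, 1) − (1)·(0)·(-2, 1, -1) = [4, -2, -2]. Then w[k] = R[1,1,k] / -2 for each k, giving w = [4, -2, -2] / -2 = (-2, 1, 1).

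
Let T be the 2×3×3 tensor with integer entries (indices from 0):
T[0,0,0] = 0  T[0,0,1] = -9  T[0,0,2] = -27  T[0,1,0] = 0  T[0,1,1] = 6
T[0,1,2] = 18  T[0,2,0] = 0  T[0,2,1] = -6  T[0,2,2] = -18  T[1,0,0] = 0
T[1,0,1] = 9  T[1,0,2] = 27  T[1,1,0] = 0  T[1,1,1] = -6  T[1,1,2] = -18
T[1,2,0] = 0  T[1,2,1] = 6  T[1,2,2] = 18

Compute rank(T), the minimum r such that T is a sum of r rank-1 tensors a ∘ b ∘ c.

Lower bound: T ≠ 0 (e.g. T[0,0,1] = -9), so rank(T) ≥ 1.
Upper bound: the mode-1 fibre T[:,0,1] = [-9, 9] gives a = [1, -1] (primitive direction); the mode-2 fibre T[0,:,1] = [-9, 6, -6] gives b = [3, -2, 2]; then c[k] = T[0,0,k] / (a[0]·b[0]) = [0, -9, -27] / 3 = [0, -3, -9].
Expanding [1, -1] ∘ [3, -2, 2] ∘ [0, -3, -9] reproduces all 18 entries of T, so T = [1, -1] ∘ [3, -2, 2] ∘ [0, -3, -9] and rank(T) ≤ 1.
These bounds meet, so rank(T) = 1.

1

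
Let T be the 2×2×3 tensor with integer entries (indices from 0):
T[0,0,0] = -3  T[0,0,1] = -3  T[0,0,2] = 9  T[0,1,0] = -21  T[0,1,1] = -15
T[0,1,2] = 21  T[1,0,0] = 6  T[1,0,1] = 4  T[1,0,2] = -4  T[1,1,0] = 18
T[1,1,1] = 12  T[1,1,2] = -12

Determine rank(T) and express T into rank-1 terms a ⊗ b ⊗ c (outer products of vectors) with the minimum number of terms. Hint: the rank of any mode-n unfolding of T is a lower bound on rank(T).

Lower bound: in the mode-2 unfolding of T (rows indexed by j, columns by (i,k)) the 2×2 minor on rows j ∈ {0, 1}, columns (i,k) ∈ {(0,0), (0,1)} is det [[-3, -3], [-21, -15]] = -18 ≠ 0, so that unfolding has rank ≥ 2 and hence rank(T) ≥ 2 (CP rank is at least every unfolding rank, though it can be larger).
Upper bound: with S_k = T[:,:,k], the two rank-1 terms a₁b₁ᵀ, a₂b₂ᵀ are the rank-1 members of the pencil x·S₀ + y·S₁.
det(x·S₀ + y·S₁) is 72·x² + 84·xy + 24·y² = 12·(3·x + 2·y)(2·x + y), vanishing at (x:y) = (2:-3) and (1:-2).
M₁ = 2·S₀ − 3·S₁ = [[3, 3], [0, 0]] = 3·(1, 0)(1, 1)ᵀ and M₂ = S₀ − 2·S₁ = [[3, 9], [-2, -6]] = (3, -2)(1, 3)ᵀ, so take a₁ = (1, 0), b₁ = (1, 1), a₂ = (3, -2), b₂ = (1, 3).
Each slice is an integer combination of E₁ = a₁b₁ᵀ and E₂ = a₂b₂ᵀ: S₀ = 6·E₁ − 3·E₂, S₁ = 3·E₁ − 2·E₂, S₂ = 3·E₁ + 2·E₂; reading off coefficients, c₁ = (6, 3, 3) and c₂ = (-3, -2, 2).
Hence T = (1, 0) ⊗ (1, 1) ⊗ (6, 3, 3) + (3, -2) ⊗ (1, 3) ⊗ (-3, -2, 2), so rank(T) ≤ 2.
These bounds meet, so rank(T) = 2.

rank(T) = 2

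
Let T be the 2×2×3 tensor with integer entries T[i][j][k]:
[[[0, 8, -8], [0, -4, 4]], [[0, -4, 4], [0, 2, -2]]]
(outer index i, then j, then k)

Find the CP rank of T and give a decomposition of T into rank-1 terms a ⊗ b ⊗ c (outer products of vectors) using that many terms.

Lower bound: T ≠ 0 (e.g. T[0,0,1] = 8), so rank(T) ≥ 1.
Upper bound: the mode-1 fibre T[:,0,1] = [8, -4] gives a = [2, -1] (primitive direction); the mode-2 fibre T[0,:,1] = [8, -4] gives b = [2, -1]; then c[k] = T[0,0,k] / (a[0]·b[0]) = [0, 8, -8] / 4 = [0, 2, -2].
Expanding [2, -1] ⊗ [2, -1] ⊗ [0, 2, -2] reproduces all 12 entries of T, so T = [2, -1] ⊗ [2, -1] ⊗ [0, 2, -2] and rank(T) ≤ 1.
These bounds meet, so rank(T) = 1.

rank(T) = 1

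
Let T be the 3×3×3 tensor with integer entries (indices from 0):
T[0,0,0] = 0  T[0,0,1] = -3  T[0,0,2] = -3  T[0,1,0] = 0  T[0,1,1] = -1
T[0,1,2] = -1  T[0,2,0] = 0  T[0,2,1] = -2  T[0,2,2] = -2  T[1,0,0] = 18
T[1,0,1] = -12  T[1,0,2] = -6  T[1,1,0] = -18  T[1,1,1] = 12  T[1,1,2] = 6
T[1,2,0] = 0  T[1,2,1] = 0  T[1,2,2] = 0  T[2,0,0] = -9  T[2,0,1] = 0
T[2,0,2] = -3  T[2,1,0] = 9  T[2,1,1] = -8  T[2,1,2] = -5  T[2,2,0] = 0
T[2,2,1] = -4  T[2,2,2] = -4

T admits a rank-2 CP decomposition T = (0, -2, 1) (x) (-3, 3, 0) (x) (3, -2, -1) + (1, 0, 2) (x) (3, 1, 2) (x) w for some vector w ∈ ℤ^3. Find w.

w = (0, -1, -1)

Subtract the known terms from T to get the rank-1 residual R = (1, 0, 2) (x) (3, 1, 2) (x) w, so R[i,j,k] = a[i]·b[j]·w[k]. Pick indices with nonzero a[0]·b[0] = (1)·(3) = 3. Only the fibre through (0,0,·) is needed: R[0,0,:] = T[0,0,:] − Σₗ aₗ[0]bₗ[0]cₗ = [0, -3, -3] − (0)·(-3)·(3, -2, -1) = [0, -3, -3]. Then w[k] = R[0,0,k] / 3 for each k, giving w = [0, -3, -3] / 3 = (0, -1, -1).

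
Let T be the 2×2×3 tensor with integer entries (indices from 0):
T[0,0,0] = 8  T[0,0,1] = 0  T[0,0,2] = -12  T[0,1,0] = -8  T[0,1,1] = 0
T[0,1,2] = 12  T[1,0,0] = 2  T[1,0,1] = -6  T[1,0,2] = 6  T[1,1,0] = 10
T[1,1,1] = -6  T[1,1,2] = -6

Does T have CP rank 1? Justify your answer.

The mode-3 unfolding of T (rows indexed by k, columns by (i,j) = (0,0), (0,1), (1,0), (1,1)) is [[8, -8, 2, 10], [0, 0, -6, -6], [-12, 12, 6, -6]].
There the 2×2 minor on rows k ∈ {0, 1}, columns (i,j) ∈ {(0,0), (1,0)} is det [[8, 2], [0, -6]] = -48 ≠ 0, so this unfolding has rank ≥ 2; CP rank is at least every unfolding rank, so rank(T) ≥ 2.
In particular rank(T) ≥ 2 > 1, so T is not rank-1.

No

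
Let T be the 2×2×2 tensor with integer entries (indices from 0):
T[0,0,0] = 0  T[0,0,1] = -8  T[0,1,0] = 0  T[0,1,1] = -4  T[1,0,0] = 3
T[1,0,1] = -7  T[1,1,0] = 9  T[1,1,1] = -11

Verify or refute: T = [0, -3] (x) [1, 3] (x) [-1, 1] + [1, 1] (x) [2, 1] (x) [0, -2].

No

Reconstruct entry (0,0,1) from the claimed factors: Σₗ aₗ[0]bₗ[0]cₗ[1] = (0)·(1)·(1) + (1)·(2)·(-2) = -4, but T[0,0,1] = -8. The claim is false.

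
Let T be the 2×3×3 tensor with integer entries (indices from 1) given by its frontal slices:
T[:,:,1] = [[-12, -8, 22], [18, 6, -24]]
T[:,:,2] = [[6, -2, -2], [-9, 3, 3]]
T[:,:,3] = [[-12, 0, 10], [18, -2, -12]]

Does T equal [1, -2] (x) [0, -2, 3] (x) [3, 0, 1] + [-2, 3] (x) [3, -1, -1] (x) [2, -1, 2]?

Reconstruct entry (1,2,1) from the claimed factors: Σₗ aₗ[1]bₗ[2]cₗ[1] = (1)·(-2)·(3) + (-2)·(-1)·(2) = -2, but T[1,2,1] = -8. The claim is false.

No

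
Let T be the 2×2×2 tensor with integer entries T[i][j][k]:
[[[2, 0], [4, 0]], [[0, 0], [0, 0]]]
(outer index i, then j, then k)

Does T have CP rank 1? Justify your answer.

If T = a (x) b (x) c then every fibre of T is a multiple of the corresponding factor, so read the factors off the fibres through the nonzero entry T[0,0,0] = 2.
The mode-1 fibre T[:,0,0] = [2, 0] gives a = [1, 0] (primitive direction); the mode-2 fibre T[0,:,0] = [2, 4] gives b = [1, 2]; then c[k] = T[0,0,k] / (a[0]·b[0]) = [2, 0] / 1 = [2, 0].
Expanding [1, 0] (x) [1, 2] (x) [2, 0] reproduces all 8 entries of T, so T = [1, 0] (x) [1, 2] (x) [2, 0] and rank(T) ≤ 1.
Equivalently every frontal slice T[:,:,k] is c[k] times the rank-1 matrix [1, 0] (x) [1, 2]. So T has rank 1 (it is nonzero).

Yes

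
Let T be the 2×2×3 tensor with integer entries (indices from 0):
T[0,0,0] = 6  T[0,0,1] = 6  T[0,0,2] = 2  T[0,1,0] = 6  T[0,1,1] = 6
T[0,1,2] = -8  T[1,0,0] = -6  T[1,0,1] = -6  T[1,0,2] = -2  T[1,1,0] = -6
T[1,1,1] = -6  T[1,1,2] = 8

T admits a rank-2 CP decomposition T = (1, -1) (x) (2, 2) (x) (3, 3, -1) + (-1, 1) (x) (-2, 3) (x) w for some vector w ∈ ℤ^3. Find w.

Subtract the known terms from T to get the rank-1 residual R = (-1, 1) (x) (-2, 3) (x) w, so R[i,j,k] = a[i]·b[j]·w[k]. Pick indices with nonzero a[0]·b[0] = (-1)·(-2) = 2. Only the fibre through (0,0,·) is needed: R[0,0,:] = T[0,0,:] − Σₗ aₗ[0]bₗ[0]cₗ = [6, 6, 2] − (1)·(2)·(3, 3, -1) = [0, 0, 4]. Then w[k] = R[0,0,k] / 2 for each k, giving w = [0, 0, 4] / 2 = (0, 0, 2).

w = (0, 0, 2)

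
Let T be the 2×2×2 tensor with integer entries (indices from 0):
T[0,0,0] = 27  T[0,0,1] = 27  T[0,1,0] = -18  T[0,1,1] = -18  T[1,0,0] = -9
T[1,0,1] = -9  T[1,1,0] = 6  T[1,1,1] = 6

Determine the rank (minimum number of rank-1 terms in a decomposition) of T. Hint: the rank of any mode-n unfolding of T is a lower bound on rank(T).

Lower bound: T ≠ 0 (e.g. T[0,0,0] = 27), so rank(T) ≥ 1.
Upper bound: if T = a ⊗ b ⊗ c then every fibre of T is a multiple of the corresponding factor, so read the factors off the fibres through the nonzero entry T[0,0,0] = 27.
The mode-1 fibre T[:,0,0] = [27, -9] gives a = [3, -1] (primitive direction); the mode-2 fibre T[0,:,0] = [27, -18] gives b = [3, -2]; then c[k] = T[0,0,k] / (a[0]·b[0]) = [27, 27] / 9 = [3, 3].
Expanding [3, -1] ⊗ [3, -2] ⊗ [3, 3] reproduces all 8 entries of T, so T = [3, -1] ⊗ [3, -2] ⊗ [3, 3] and rank(T) ≤ 1.
These bounds meet, so rank(T) = 1.

1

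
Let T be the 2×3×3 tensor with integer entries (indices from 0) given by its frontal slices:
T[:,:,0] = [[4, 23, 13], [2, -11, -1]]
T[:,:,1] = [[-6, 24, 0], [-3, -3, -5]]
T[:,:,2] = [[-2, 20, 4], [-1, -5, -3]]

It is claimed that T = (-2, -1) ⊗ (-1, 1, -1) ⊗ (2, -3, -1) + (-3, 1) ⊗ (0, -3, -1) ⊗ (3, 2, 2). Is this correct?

Yes

Reconstruct entrywise from the claimed factors. For example, T[0,2,1] = 0 and Σₗ aₗ[0]bₗ[2]cₗ[1] = (-2)·(-1)·(-3) + (-3)·(-1)·(2) = 0; checking all 18 entries, every one matches. The claim holds.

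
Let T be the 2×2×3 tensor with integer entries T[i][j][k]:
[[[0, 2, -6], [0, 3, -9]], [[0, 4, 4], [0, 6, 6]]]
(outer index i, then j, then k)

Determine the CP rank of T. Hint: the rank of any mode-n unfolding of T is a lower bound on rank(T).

2

Lower bound: in the mode-1 unfolding of T (rows indexed by i, columns by (j,k)) the 2×2 minor on rows i ∈ {0, 1}, columns (j,k) ∈ {(0,1), (0,2)} is det [[2, -6], [4, 4]] = 32 ≠ 0, so that unfolding has rank ≥ 2 and hence rank(T) ≥ 2 (CP rank is at least every unfolding rank, though it can be larger).
Upper bound: T[:,j,:] = b[j]·M for every slice, with b = (2, 3) and M = [[0, 1, -3], [0, 2, 2]] (rows i, columns k).
Splitting M by its rows (i = 0, 1), M = (1, 0)(0, 1, -3)ᵀ + (0, 1)(0, 2, 2)ᵀ.
Hence T = (1, 0) ⊗ (2, 3) ⊗ (0, 1, -3) + (0, 1) ⊗ (2, 3) ⊗ (0, 2, 2), so rank(T) ≤ 2.
These bounds meet, so rank(T) = 2.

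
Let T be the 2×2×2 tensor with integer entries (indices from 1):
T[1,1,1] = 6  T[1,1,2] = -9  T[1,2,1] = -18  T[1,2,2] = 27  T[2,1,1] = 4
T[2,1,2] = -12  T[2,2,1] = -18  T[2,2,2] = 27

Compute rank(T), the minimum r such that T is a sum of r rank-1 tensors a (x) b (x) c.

2

Lower bound: the mode-2 unfolding of T (rows indexed by j, columns by (i,k) = (1,1), (1,2), (2,1), (2,2)) is [[6, -9, 4, -12], [-18, 27, -18, 27]].
There the 2×2 minor on rows j ∈ {1, 2}, columns (i,k) ∈ {(1,1), (2,1)} is det [[6, 4], [-18, -18]] = -36 ≠ 0, so this unfolding has rank ≥ 2; CP rank is at least every unfolding rank, so rank(T) ≥ 2. (Flattening ranks never certify an upper bound on CP rank; for that we must actually write T with 2 rank-1 terms.)
Upper bound — finding two terms. Write S_k = T[:,:,k] for the frontal slices: S₁ = [[6, -18], [4, -18]], S₂ = [[-9, 27], [-12, 27]].
If T = a₁ (x) b₁ (x) c₁ + a₂ (x) b₂ (x) c₂ then each S_k = c₁[k]·a₁b₁ᵀ + c₂[k]·a₂b₂ᵀ. S₁ and S₂ are linearly independent, so a₁b₁ᵀ and a₂b₂ᵀ must span the same plane of matrices: they are the rank-1 matrices of the form x·S₁ + y·S₂.
det(x·S₁ + y·S₂) is −36·x² + 81·y² = (-9)·(2·x − 3·y)(2·x + 3·y), vanishing at (x:y) = (3:2) and (3:-2).
M₁ = 3·S₁ + 2·S₂ = [[0, 0], [-12, 0]] = (-12)·[0, 1][1, 0]ᵀ and M₂ = 3·S₁ − 2·S₂ = [[36, -108], [36, -108]] = 36·[1, 1][1, -3]ᵀ, so take a₁ = [0, 1], b₁ = [1, 0], a₂ = [1, 1], b₂ = [1, -3].
Each slice is an integer combination of E₁ = a₁b₁ᵀ and E₂ = a₂b₂ᵀ: S₁ = −2·E₁ + 6·E₂, S₂ = −3·E₁ − 9·E₂; reading off coefficients, c₁ = [-2, -3] and c₂ = [6, -9].
Hence T = [0, 1] (x) [1, 0] (x) [-2, -3] + [1, 1] (x) [1, -3] (x) [6, -9], so rank(T) ≤ 2.
These bounds meet, so rank(T) = 2.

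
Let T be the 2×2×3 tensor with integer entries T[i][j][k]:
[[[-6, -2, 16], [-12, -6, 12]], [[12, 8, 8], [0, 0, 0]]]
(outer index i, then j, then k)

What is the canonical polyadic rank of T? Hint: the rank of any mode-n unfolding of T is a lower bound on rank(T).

Lower bound: in the mode-3 unfolding of T (rows indexed by k, columns by (i,j)) the 2×2 minor on rows k ∈ {0, 1}, columns (i,j) ∈ {(0,0), (0,1)} is det [[-6, -12], [-2, -6]] = 12 ≠ 0, so that unfolding has rank ≥ 2 and hence rank(T) ≥ 2 (CP rank is at least every unfolding rank, though it can be larger).
Upper bound: with S_k = T[:,:,k], the two rank-1 terms a₁b₁ᵀ, a₂b₂ᵀ are the rank-1 members of the pencil x·S₀ + y·S₁.
det(x·S₀ + y·S₁) is 144·x² + 168·xy + 48·y² = 24·(3·x + 2·y)(2·x + y), vanishing at (x:y) = (2:-3) and (1:-2).
M₁ = 2·S₀ − 3·S₁ = [[-6, -6], [0, 0]] = (-6)·(1, 0)(1, 1)ᵀ and M₂ = S₀ − 2·S₁ = [[-2, 0], [-4, 0]] = (-2)·(1, 2)(1, 0)ᵀ, so take a₁ = (1, 0), b₁ = (1, 1), a₂ = (1, 2), b₂ = (1, 0).
Each slice is an integer combination of E₁ = a₁b₁ᵀ and E₂ = a₂b₂ᵀ: S₀ = −12·E₁ + 6·E₂, S₁ = −6·E₁ + 4·E₂, S₂ = 12·E₁ + 4·E₂; reading off coefficients, c₁ = (-12, -6, 12) and c₂ = (6, 4, 4).
Hence T = (1, 0) ⊗ (1, 1) ⊗ (-12, -6, 12) + (1, 2) ⊗ (1, 0) ⊗ (6, 4, 4), so rank(T) ≤ 2.
These bounds meet, so rank(T) = 2.

2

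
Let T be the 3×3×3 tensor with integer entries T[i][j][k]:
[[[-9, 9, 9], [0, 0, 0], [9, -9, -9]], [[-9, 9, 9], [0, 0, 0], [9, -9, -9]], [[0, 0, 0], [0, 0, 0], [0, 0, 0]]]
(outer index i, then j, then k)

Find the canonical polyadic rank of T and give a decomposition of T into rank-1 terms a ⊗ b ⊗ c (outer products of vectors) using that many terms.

Lower bound: T ≠ 0 (e.g. T[0,0,0] = -9), so rank(T) ≥ 1.
Upper bound: if T = a ⊗ b ⊗ c then every fibre of T is a multiple of the corresponding factor, so read the factors off the fibres through the nonzero entry T[0,0,0] = -9.
The mode-1 fibre T[:,0,0] = [-9, -9, 0] gives a = (1, 1, 0) (primitive direction); the mode-2 fibre T[0,:,0] = [-9, 0, 9] gives b = (1, 0, -1); then c[k] = T[0,0,k] / (a[0]·b[0]) = [-9, 9, 9] / 1 = (-9, 9, 9).
Expanding (1, 1, 0) ⊗ (1, 0, -1) ⊗ (-9, 9, 9) reproduces all 27 entries of T, so T = (1, 1, 0) ⊗ (1, 0, -1) ⊗ (-9, 9, 9) and rank(T) ≤ 1.
These bounds meet, so rank(T) = 1.
Check entry T[1,1,1] = 0: (1)·(0)·(9) = 0.

rank(T) = 1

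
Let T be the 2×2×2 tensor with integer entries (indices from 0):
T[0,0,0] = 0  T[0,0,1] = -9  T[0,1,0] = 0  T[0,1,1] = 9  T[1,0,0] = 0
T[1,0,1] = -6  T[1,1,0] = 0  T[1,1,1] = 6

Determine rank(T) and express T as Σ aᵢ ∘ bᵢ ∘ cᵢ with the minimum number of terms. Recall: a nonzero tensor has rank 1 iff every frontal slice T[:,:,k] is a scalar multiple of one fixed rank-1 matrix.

Lower bound: T ≠ 0 (e.g. T[0,0,1] = -9), so rank(T) ≥ 1.
Upper bound: if T = a ∘ b ∘ c then every fibre of T is a multiple of the corresponding factor, so read the factors off the fibres through the nonzero entry T[0,0,1] = -9.
The mode-1 fibre T[:,0,1] = [-9, -6] gives a = (3, 2) (primitive direction); the mode-2 fibre T[0,:,1] = [-9, 9] gives b = (1, -1); then c[k] = T[0,0,k] / (a[0]·b[0]) = [0, -9] / 3 = (0, -3).
Expanding (3, 2) ∘ (1, -1) ∘ (0, -3) reproduces all 8 entries of T, so T = (3, 2) ∘ (1, -1) ∘ (0, -3) and rank(T) ≤ 1.
These bounds meet, so rank(T) = 1.

rank(T) = 1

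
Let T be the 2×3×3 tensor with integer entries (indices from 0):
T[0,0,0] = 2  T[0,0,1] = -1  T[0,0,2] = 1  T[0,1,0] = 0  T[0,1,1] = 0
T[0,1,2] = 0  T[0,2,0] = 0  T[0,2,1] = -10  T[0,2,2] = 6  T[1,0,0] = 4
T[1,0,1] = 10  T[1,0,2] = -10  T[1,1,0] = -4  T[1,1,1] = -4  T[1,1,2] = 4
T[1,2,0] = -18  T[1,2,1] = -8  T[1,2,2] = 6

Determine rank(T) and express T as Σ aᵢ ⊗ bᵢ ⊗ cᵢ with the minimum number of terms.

Lower bound: in the mode-3 unfolding of T (rows indexed by k, columns by (i,j)) the 3×3 minor on rows k ∈ {0, 1, 2}, columns (i,j) ∈ {(0,0), (0,2), (1,0)} is det [[2, 0, 4], [-1, -10, 10], [1, 6, -10]] = 96 ≠ 0, so that unfolding has rank ≥ 3 and hence rank(T) ≥ 3 (CP rank is at least every unfolding rank, though it can be larger).
Upper bound: T is a sum of 3 rank-1 terms, T = [0, 1] ⊗ [2, -1, -2] ⊗ [4, 4, -4] + [1, -2] ⊗ [1, 0, 2] ⊗ [2, -1, 1] + [2, 1] ⊗ [0, 0, 1] ⊗ [-2, -4, 2] (written with every a and b primitive with positive leading entry and the scale carried by c; CP decompositions are not unique, and this one is verified by expanding entrywise), so rank(T) ≤ 3.
These bounds meet, so rank(T) = 3.

rank(T) = 3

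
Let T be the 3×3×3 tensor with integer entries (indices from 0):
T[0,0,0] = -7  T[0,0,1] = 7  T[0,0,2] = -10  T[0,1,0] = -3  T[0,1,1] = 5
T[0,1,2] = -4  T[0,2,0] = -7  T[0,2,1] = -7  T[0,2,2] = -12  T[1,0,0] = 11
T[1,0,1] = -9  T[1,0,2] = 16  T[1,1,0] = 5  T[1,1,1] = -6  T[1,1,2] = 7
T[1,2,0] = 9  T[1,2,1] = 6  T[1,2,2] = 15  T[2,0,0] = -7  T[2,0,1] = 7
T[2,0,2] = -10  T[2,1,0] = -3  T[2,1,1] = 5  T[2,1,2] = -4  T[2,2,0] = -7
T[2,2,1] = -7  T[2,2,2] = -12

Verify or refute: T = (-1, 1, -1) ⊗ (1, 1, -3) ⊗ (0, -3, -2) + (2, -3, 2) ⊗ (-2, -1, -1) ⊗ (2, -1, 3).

Reconstruct entry (0,0,0) from the claimed factors: Σₗ aₗ[0]bₗ[0]cₗ[0] = (-1)·(1)·(0) + (2)·(-2)·(2) = -8, but T[0,0,0] = -7. The claim is false.

No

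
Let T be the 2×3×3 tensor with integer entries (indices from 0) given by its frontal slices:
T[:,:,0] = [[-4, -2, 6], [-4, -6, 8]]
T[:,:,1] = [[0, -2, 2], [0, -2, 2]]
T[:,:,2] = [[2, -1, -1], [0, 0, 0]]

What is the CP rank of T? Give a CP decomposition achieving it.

Lower bound: the mode-3 unfolding of T (rows indexed by k, columns by (i,j) = (0,0), (0,1), (0,2), (1,0), (1,1), (1,2)) is [[-4, -2, 6, -4, -6, 8], [0, -2, 2, 0, -2, 2], [2, -1, -1, 0, 0, 0]].
There the 3×3 minor on rows k ∈ {0, 1, 2}, columns (i,j) ∈ {(0,0), (0,1), (1,0)} is det [[-4, -2, -4], [0, -2, 0], [2, -1, 0]] = -16 ≠ 0, so this unfolding has rank ≥ 3; CP rank is at least every unfolding rank, so rank(T) ≥ 3. (Flattening ranks never certify an upper bound on CP rank; for that we must actually write T with 3 rank-1 terms.)
Upper bound: T is a sum of 3 rank-1 terms, T = (0, 1) ⊗ (2, 1, -2) ⊗ (-2, 0, 0) + (1, 0) ⊗ (2, -1, -1) ⊗ (-2, 0, 1) + (1, 1) ⊗ (0, 1, -1) ⊗ (-4, -2, 0) (written with every a and b primitive with positive leading entry and the scale carried by c; CP decompositions are not unique, and this one is verified by expanding entrywise), so rank(T) ≤ 3.
These bounds meet, so rank(T) = 3.

rank(T) = 3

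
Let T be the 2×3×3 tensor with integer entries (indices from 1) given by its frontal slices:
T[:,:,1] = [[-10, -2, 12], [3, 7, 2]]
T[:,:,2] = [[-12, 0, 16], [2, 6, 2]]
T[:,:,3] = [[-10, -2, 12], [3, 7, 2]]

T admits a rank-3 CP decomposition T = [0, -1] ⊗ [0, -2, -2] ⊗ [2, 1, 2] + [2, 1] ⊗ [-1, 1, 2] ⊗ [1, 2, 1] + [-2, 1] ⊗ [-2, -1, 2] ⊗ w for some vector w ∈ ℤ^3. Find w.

Subtract the known terms from T to get the rank-1 residual R = [-2, 1] ⊗ [-2, -1, 2] ⊗ w, so R[i,j,k] = a[i]·b[j]·w[k]. Pick indices with nonzero a[1]·b[1] = (-2)·(-2) = 4. Only the fibre through (1,1,·) is needed: R[1,1,:] = T[1,1,:] − Σₗ aₗ[1]bₗ[1]cₗ = [-10, -12, -10] − (0)·(0)·[2, 1, 2] − (2)·(-1)·[1, 2, 1] = [-8, -8, -8]. Then w[k] = R[1,1,k] / 4 for each k, giving w = [-8, -8, -8] / 4 = [-2, -2, -2].

w = [-2, -2, -2]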